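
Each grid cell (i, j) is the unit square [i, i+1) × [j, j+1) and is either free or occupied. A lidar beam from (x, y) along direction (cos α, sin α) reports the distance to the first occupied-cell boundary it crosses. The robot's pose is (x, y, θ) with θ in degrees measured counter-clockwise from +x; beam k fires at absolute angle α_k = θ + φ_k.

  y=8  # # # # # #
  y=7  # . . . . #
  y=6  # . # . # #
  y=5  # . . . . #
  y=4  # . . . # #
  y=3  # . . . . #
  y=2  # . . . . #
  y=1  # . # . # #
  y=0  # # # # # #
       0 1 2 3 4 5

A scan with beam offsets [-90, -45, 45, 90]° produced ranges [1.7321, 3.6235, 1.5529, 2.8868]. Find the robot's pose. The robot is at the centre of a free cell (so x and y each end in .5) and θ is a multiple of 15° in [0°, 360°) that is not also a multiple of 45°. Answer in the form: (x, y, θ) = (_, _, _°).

(x, y, θ) = (2.5, 4.5, 300°)

Candidates: 23 free-cell centres × 16 headings = 368 poses. Raycast each; keep the one whose scan matches to 4 dp.
  (3.5, 2.5, 300°): beam 1 = 1.0000 ≠ 1.7321 ✗
  (3.5, 6.5, 300°): beam 1 = 0.5774 ≠ 1.7321 ✗
  (3.5, 6.5, 345°): beam 1 = 4.6587 ≠ 1.7321 ✗
  (3.5, 5.5, 240°): beam 1 = 1.0000 ≠ 1.7321 ✗
  …
  (2.5, 4.5, 300°): r_1=1.7321, r_2=3.6235, r_3=1.5529, r_4=2.8868 — all match ✓
Only this pose fits every beam.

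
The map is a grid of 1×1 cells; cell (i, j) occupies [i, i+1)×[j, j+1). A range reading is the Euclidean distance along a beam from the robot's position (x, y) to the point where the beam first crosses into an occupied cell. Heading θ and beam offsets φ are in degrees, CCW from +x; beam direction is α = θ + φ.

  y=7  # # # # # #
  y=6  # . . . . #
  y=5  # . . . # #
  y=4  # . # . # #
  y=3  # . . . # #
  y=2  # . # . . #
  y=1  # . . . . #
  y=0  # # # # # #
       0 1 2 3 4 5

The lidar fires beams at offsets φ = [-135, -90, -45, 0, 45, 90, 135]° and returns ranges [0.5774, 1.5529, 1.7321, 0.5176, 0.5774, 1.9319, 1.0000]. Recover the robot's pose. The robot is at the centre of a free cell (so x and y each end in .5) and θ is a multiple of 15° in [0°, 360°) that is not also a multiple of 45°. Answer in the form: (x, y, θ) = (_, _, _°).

Enumerate (i+0.5, j+0.5, θ) over the 19 free cells and 16 admissible headings. For each, cast all 7 beams and compare to the given ranges.
  (1.5, 2.5, 75°): beam 1 = 1.7321 ≠ 0.5774 ✗
  (3.5, 3.5, 255°): beam 1 = 1.0000 ≠ 0.5774 ✗
  (1.5, 5.5, 240°): beam 1 = 1.5529 ≠ 0.5774 ✗
  (2.5, 6.5, 285°): beam 1 = 1.0000 ≠ 0.5774 ✗
  …
  (1.5, 2.5, 345°): r_1=0.5774, r_2=1.5529, r_3=1.7321, r_4=0.5176, r_5=0.5774, r_6=1.9319, r_7=1.0000 — all match ✓
Unique over the lattice → pose = (1.5, 2.5, 345°).

(x, y, θ) = (1.5, 2.5, 345°)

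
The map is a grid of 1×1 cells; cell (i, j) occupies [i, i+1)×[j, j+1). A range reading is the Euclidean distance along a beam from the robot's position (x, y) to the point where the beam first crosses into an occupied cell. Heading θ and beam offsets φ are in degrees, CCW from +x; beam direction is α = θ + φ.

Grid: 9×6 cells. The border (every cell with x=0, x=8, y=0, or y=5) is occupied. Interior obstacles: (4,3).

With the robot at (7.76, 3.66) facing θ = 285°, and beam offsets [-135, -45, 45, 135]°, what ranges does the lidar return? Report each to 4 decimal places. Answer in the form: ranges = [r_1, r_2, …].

ranges = [2.6800, 3.0715, 0.2771, 0.4800]

beam 1: φ=-135°, α=150°
  dir = (cos 150°, sin 150°) = (-0.8660, 0.5000); from cell (7,3)
  next x-line at t=0.8776, next y-line at t=0.6800; Δt_x=1.1547, Δt_y=2.0000
    y: enter (7,4) at t=0.6800
    x: enter (6,4) at t=0.8776
    x: enter (5,4) at t=2.0323
    y: enter (5,5) at t=2.6800 ← occupied
  → r_1 = 2.6800
beam 2: φ=-45°, α=240°
  dir = (cos 240°, sin 240°) = (-0.5000, -0.8660); from cell (7,3)
  next x-line at t=1.5200, next y-line at t=0.7621; Δt_x=2.0000, Δt_y=1.1547
    y: enter (7,2) at t=0.7621
    x: enter (6,2) at t=1.5200
    y: enter (6,1) at t=1.9168
    y: enter (6,0) at t=3.0715 ← occupied
  → r_2 = 3.0715
beam 3: φ=45°, α=330°
  dir = (cos 330°, sin 330°) = (0.8660, -0.5000); from cell (7,3)
  next x-line at t=0.2771, next y-line at t=1.3200; Δt_x=1.1547, Δt_y=2.0000
    x: enter (8,3) at t=0.2771 ← occupied
  → r_3 = 0.2771
beam 4: φ=135°, α=60°
  dir = (cos 60°, sin 60°) = (0.5000, 0.8660); from cell (7,3)
  next x-line at t=0.4800, next y-line at t=0.3926; Δt_x=2.0000, Δt_y=1.1547
    y: enter (7,4) at t=0.3926
    x: enter (8,4) at t=0.4800 ← occupied
  → r_4 = 0.4800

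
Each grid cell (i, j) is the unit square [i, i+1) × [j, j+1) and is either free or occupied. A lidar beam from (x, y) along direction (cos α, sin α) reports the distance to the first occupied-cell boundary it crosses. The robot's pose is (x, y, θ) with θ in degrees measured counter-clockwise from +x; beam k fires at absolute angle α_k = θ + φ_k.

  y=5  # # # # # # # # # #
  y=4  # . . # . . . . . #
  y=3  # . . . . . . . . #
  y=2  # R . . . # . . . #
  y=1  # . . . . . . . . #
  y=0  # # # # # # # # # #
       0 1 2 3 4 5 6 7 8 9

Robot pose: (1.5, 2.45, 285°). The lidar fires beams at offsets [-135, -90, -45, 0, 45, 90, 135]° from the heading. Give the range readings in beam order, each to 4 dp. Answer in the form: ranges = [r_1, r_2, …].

ranges = [0.5774, 0.5176, 1.0000, 1.5012, 2.9000, 7.7646, 2.9445]

beam 1: φ=-135°, α=150°
  d=(-0.8660,0.5000)  start (1,2)  tX=0.5774 tY=1.1000  stride 1/|dx|=1.1547 1/|dy|=2.0000
    cross x-line → (0,2), t=0.5774 (wall)
  → r_1 = 0.5774
beam 2: φ=-90°, α=195°
  d=(-0.9659,-0.2588)  start (1,2)  tX=0.5176 tY=1.7387  stride 1/|dx|=1.0353 1/|dy|=3.8637
    cross x-line → (0,2), t=0.5176 (wall)
  → r_2 = 0.5176
beam 3: φ=-45°, α=240°
  d=(-0.5000,-0.8660)  start (1,2)  tX=1.0000 tY=0.5196  stride 1/|dx|=2.0000 1/|dy|=1.1547
    cross y-line → (1,1), t=0.5196
    cross x-line → (0,1), t=1.0000 (wall)
  → r_3 = 1.0000
beam 4: φ=0°, α=285°
  d=(0.2588,-0.9659)  start (1,2)  tX=1.9319 tY=0.4659  stride 1/|dx|=3.8637 1/|dy|=1.0353
    cross y-line → (1,1), t=0.4659
    cross y-line → (1,0), t=1.5012 (wall)
  → r_4 = 1.5012
beam 5: φ=45°, α=330°
  d=(0.8660,-0.5000)  start (1,2)  tX=0.5774 tY=0.9000  stride 1/|dx|=1.1547 1/|dy|=2.0000
    cross x-line → (2,2), t=0.5774
    cross y-line → (2,1), t=0.9000
    cross x-line → (3,1), t=1.7321
    cross x-line → (4,1), t=2.8868
    cross y-line → (4,0), t=2.9000 (wall)
  → r_5 = 2.9000
beam 6: φ=90°, α=15°
  d=(0.9659,0.2588)  start (1,2)  tX=0.5176 tY=2.1250  stride 1/|dx|=1.0353 1/|dy|=3.8637
    cross x-line → (2,2), t=0.5176
    cross x-line → (3,2), t=1.5529
    cross y-line → (3,3), t=2.1250
    cross x-line → (4,3), t=2.5882
    cross x-line → (5,3), t=3.6235
    cross x-line → (6,3), t=4.6587
    cross x-line → (7,3), t=5.6940
    cross y-line → (7,4), t=5.9887
    cross x-line → (8,4), t=6.7293
    cross x-line → (9,4), t=7.7646 (wall)
  → r_6 = 7.7646
beam 7: φ=135°, α=60°
  d=(0.5000,0.8660)  start (1,2)  tX=1.0000 tY=0.6351  stride 1/|dx|=2.0000 1/|dy|=1.1547
    cross y-line → (1,3), t=0.6351
    cross x-line → (2,3), t=1.0000
    cross y-line → (2,4), t=1.7898
    cross y-line → (2,5), t=2.9445 (wall)
  → r_7 = 2.9445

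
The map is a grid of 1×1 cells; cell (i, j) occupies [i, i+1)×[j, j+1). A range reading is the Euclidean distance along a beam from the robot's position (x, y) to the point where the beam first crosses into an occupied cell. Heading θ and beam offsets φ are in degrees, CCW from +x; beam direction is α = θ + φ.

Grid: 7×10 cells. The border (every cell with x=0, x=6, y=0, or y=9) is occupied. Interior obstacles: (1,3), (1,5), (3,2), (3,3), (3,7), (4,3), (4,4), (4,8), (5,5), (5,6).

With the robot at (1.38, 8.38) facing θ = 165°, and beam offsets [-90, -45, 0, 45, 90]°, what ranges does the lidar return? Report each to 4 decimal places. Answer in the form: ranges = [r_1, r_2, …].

beam 1: φ=-90°, α=75°
  dir = (cos 75°, sin 75°) = (0.2588, 0.9659); from cell (1,8)
  next x-line at t=2.3955, next y-line at t=0.6419; Δt_x=3.8637, Δt_y=1.0353
    y: enter (1,9) at t=0.6419 ← occupied
  → r_1 = 0.6419
beam 2: φ=-45°, α=120°
  dir = (cos 120°, sin 120°) = (-0.5000, 0.8660); from cell (1,8)
  next x-line at t=0.7600, next y-line at t=0.7159; Δt_x=2.0000, Δt_y=1.1547
    y: enter (1,9) at t=0.7159 ← occupied
  → r_2 = 0.7159
beam 3: φ=0°, α=165°
  dir = (cos 165°, sin 165°) = (-0.9659, 0.2588); from cell (1,8)
  next x-line at t=0.3934, next y-line at t=2.3955; Δt_x=1.0353, Δt_y=3.8637
    x: enter (0,8) at t=0.3934 ← occupied
  → r_3 = 0.3934
beam 4: φ=45°, α=210°
  dir = (cos 210°, sin 210°) = (-0.8660, -0.5000); from cell (1,8)
  next x-line at t=0.4388, next y-line at t=0.7600; Δt_x=1.1547, Δt_y=2.0000
    x: enter (0,8) at t=0.4388 ← occupied
  → r_4 = 0.4388
beam 5: φ=90°, α=255°
  dir = (cos 255°, sin 255°) = (-0.2588, -0.9659); from cell (1,8)
  next x-line at t=1.4682, next y-line at t=0.3934; Δt_x=3.8637, Δt_y=1.0353
    y: enter (1,7) at t=0.3934
    y: enter (1,6) at t=1.4287
    x: enter (0,6) at t=1.4682 ← occupied
  → r_5 = 1.4682

ranges = [0.6419, 0.7159, 0.3934, 0.4388, 1.4682]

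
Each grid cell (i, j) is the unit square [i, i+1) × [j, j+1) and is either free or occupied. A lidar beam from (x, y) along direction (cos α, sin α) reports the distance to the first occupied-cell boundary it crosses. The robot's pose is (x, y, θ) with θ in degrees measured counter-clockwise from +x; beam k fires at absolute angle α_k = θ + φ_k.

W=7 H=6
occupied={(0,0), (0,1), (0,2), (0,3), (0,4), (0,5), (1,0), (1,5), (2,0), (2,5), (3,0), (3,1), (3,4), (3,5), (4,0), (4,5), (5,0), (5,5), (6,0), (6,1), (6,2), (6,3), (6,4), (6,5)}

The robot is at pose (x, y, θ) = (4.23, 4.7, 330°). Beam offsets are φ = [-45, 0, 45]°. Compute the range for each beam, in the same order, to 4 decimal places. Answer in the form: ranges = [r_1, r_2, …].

beam 1: φ=-45°, α=285°
  d=(0.2588,-0.9659)  start (4,4)  tX=2.9751 tY=0.7247  stride 1/|dx|=3.8637 1/|dy|=1.0353
    cross y-line → (4,3), t=0.7247
    cross y-line → (4,2), t=1.7600
    cross y-line → (4,1), t=2.7952
    cross x-line → (5,1), t=2.9751
    cross y-line → (5,0), t=3.8305 (wall)
  → r_1 = 3.8305
beam 2: φ=0°, α=330°
  d=(0.8660,-0.5000)  start (4,4)  tX=0.8891 tY=1.4000  stride 1/|dx|=1.1547 1/|dy|=2.0000
    cross x-line → (5,4), t=0.8891
    cross y-line → (5,3), t=1.4000
    cross x-line → (6,3), t=2.0438 (wall)
  → r_2 = 2.0438
beam 3: φ=45°, α=15°
  d=(0.9659,0.2588)  start (4,4)  tX=0.7972 tY=1.1591  stride 1/|dx|=1.0353 1/|dy|=3.8637
    cross x-line → (5,4), t=0.7972
    cross y-line → (5,5), t=1.1591 (wall)
  → r_3 = 1.1591

ranges = [3.8305, 2.0438, 1.1591]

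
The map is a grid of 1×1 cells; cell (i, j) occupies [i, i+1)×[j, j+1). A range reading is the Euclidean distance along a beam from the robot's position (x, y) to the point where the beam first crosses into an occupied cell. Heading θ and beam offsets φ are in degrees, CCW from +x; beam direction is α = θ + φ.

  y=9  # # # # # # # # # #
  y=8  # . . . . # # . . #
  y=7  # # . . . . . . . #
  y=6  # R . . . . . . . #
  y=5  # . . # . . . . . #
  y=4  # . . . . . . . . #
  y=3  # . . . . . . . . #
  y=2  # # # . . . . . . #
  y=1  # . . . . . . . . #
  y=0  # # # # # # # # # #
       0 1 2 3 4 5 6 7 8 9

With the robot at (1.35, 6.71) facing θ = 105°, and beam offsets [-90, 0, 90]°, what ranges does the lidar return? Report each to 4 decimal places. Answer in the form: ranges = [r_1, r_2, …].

beam 1: φ=-90°, α=15°
  d=(0.9659,0.2588)  start (1,6)  tX=0.6729 tY=1.1205  stride 1/|dx|=1.0353 1/|dy|=3.8637
    cross x-line → (2,6), t=0.6729
    cross y-line → (2,7), t=1.1205
    cross x-line → (3,7), t=1.7082
    cross x-line → (4,7), t=2.7435
    cross x-line → (5,7), t=3.7788
    cross x-line → (6,7), t=4.8140
    cross y-line → (6,8), t=4.9842 (wall)
  → r_1 = 4.9842
beam 2: φ=0°, α=105°
  d=(-0.2588,0.9659)  start (1,6)  tX=1.3523 tY=0.3002  stride 1/|dx|=3.8637 1/|dy|=1.0353
    cross y-line → (1,7), t=0.3002 (wall)
  → r_2 = 0.3002
beam 3: φ=90°, α=195°
  d=(-0.9659,-0.2588)  start (1,6)  tX=0.3623 tY=2.7432  stride 1/|dx|=1.0353 1/|dy|=3.8637
    cross x-line → (0,6), t=0.3623 (wall)
  → r_3 = 0.3623

ranges = [4.9842, 0.3002, 0.3623]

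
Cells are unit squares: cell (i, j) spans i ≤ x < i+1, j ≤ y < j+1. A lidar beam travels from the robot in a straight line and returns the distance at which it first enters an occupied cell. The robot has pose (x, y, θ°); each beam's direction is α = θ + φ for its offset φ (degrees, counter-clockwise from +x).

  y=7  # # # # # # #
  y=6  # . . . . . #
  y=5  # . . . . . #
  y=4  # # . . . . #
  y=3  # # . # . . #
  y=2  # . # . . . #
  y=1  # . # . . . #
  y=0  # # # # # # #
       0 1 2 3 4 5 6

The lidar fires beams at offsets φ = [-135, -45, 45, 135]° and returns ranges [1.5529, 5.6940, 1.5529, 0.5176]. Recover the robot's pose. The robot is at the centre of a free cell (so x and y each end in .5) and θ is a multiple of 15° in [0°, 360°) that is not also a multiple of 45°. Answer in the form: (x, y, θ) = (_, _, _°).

(x, y, θ) = (4.5, 1.5, 120°)

Enumerate (i+0.5, j+0.5, θ) over the 25 free cells and 16 admissible headings. For each, cast all 4 beams and compare to the given ranges.
  (1.5, 6.5, 300°): beam 1 = 0.5176 ≠ 1.5529 ✗
  (1.5, 5.5, 150°): beam 1 = 4.6587 ≠ 1.5529 ✗
  (5.5, 3.5, 15°): beam 1 = 2.8868 ≠ 1.5529 ✗
  …
  (4.5, 1.5, 120°): r_1=1.5529, r_2=5.6940, r_3=1.5529, r_4=0.5176 — all match ✓
Only this pose fits every beam.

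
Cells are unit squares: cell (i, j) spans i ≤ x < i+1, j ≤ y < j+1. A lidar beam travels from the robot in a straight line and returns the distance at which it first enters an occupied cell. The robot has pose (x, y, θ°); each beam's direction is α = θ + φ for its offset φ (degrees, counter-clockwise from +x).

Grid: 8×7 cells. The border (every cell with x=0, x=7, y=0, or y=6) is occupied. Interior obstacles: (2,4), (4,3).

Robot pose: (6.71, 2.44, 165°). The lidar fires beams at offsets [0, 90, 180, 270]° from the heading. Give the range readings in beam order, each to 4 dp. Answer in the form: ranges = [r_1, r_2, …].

beam 1: φ=0°, α=165°
  direction (-0.9659, 0.2588); cell (6,2); t to first gridline: x 0.7350, y 2.1637 (then +1.0353 / +3.8637)
    (5,2) via x @ 0.7350
    (4,2) via x @ 1.7703
    (4,3) via y @ 2.1637  # hit
  → r_1 = 2.1637
beam 2: φ=90°, α=255°
  direction (-0.2588, -0.9659); cell (6,2); t to first gridline: x 2.7432, y 0.4555 (then +3.8637 / +1.0353)
    (6,1) via y @ 0.4555
    (6,0) via y @ 1.4908  # hit
  → r_2 = 1.4908
beam 3: φ=180°, α=345°
  direction (0.9659, -0.2588); cell (6,2); t to first gridline: x 0.3002, y 1.7000 (then +1.0353 / +3.8637)
    (7,2) via x @ 0.3002  # hit
  → r_3 = 0.3002
beam 4: φ=270°, α=75°
  direction (0.2588, 0.9659); cell (6,2); t to first gridline: x 1.1205, y 0.5798 (then +3.8637 / +1.0353)
    (6,3) via y @ 0.5798
    (7,3) via x @ 1.1205  # hit
  → r_4 = 1.1205

ranges = [2.1637, 1.4908, 0.3002, 1.1205]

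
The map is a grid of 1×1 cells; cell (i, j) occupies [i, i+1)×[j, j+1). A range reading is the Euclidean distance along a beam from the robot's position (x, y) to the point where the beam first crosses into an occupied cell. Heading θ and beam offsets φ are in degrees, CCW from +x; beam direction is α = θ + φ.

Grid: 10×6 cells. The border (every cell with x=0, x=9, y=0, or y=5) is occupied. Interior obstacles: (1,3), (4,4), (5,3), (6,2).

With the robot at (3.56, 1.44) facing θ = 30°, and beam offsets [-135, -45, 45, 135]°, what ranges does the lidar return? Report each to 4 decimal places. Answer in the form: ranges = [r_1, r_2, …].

beam 1: φ=-135°, α=255°
  cosα=-0.2588 sinα=-0.9659 | (3,1) | tMaxX 2.1637 tMaxY 0.4555 | tΔX 3.8637 tΔY 1.0353
    t=0.4555 [y] (3,0) — stop
  → r_1 = 0.4555
beam 2: φ=-45°, α=345°
  cosα=0.9659 sinα=-0.2588 | (3,1) | tMaxX 0.4555 tMaxY 1.7000 | tΔX 1.0353 tΔY 3.8637
    t=0.4555 [x] (4,1)
    t=1.4908 [x] (5,1)
    t=1.7000 [y] (5,0) — stop
  → r_2 = 1.7000
beam 3: φ=45°, α=75°
  cosα=0.2588 sinα=0.9659 | (3,1) | tMaxX 1.7000 tMaxY 0.5798 | tΔX 3.8637 tΔY 1.0353
    t=0.5798 [y] (3,2)
    t=1.6150 [y] (3,3)
    t=1.7000 [x] (4,3)
    t=2.6503 [y] (4,4) — stop
  → r_3 = 2.6503
beam 4: φ=135°, α=165°
  cosα=-0.9659 sinα=0.2588 | (3,1) | tMaxX 0.5798 tMaxY 2.1637 | tΔX 1.0353 tΔY 3.8637
    t=0.5798 [x] (2,1)
    t=1.6150 [x] (1,1)
    t=2.1637 [y] (1,2)
    t=2.6503 [x] (0,2) — stop
  → r_4 = 2.6503

ranges = [0.4555, 1.7000, 2.6503, 2.6503]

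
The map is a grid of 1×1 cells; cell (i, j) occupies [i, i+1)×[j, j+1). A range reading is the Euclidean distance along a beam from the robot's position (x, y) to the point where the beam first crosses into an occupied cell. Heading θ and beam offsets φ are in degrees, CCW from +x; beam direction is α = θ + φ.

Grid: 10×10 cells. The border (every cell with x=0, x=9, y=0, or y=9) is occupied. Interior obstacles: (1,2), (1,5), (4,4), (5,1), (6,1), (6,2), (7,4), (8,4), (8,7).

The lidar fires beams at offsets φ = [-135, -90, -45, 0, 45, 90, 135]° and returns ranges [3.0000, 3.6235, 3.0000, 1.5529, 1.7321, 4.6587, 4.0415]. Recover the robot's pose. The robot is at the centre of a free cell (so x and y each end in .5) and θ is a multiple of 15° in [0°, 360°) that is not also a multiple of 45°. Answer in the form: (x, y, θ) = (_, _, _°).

(x, y, θ) = (5.5, 7.5, 75°)

The pose lattice has 55·16 = 880 candidates. Test each by forward raycasting.
  (5.5, 3.5, 345°): beam 1 = 5.0000 ≠ 3.0000 ✗
  (7.5, 7.5, 120°): beam 1 = 0.5176 ≠ 3.0000 ✗
  (3.5, 4.5, 75°): beam 2 = 0.5176 ≠ 3.6235 ✗
  …
  (5.5, 7.5, 75°): r_1=3.0000, r_2=3.6235, r_3=3.0000, r_4=1.5529, r_5=1.7321, r_6=4.6587, r_7=4.0415 — all match ✓
Only this pose fits every beam.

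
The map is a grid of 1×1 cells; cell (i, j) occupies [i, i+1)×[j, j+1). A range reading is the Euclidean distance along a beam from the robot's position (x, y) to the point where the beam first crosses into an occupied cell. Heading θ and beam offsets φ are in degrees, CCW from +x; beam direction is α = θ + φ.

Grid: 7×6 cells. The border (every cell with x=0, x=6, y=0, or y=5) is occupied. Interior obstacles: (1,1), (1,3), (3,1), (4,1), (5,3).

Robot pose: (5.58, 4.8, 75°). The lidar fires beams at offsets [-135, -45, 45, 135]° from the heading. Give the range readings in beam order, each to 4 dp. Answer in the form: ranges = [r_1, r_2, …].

ranges = [0.8400, 0.4000, 0.2309, 5.2885]

beam 1: φ=-135°, α=300°
  d=(0.5000,-0.8660)  start (5,4)  tX=0.8400 tY=0.9238  stride 1/|dx|=2.0000 1/|dy|=1.1547
    cross x-line → (6,4), t=0.8400 (wall)
  → r_1 = 0.8400
beam 2: φ=-45°, α=30°
  d=(0.8660,0.5000)  start (5,4)  tX=0.4850 tY=0.4000  stride 1/|dx|=1.1547 1/|dy|=2.0000
    cross y-line → (5,5), t=0.4000 (wall)
  → r_2 = 0.4000
beam 3: φ=45°, α=120°
  d=(-0.5000,0.8660)  start (5,4)  tX=1.1600 tY=0.2309  stride 1/|dx|=2.0000 1/|dy|=1.1547
    cross y-line → (5,5), t=0.2309 (wall)
  → r_3 = 0.2309
beam 4: φ=135°, α=210°
  d=(-0.8660,-0.5000)  start (5,4)  tX=0.6697 tY=1.6000  stride 1/|dx|=1.1547 1/|dy|=2.0000
    cross x-line → (4,4), t=0.6697
    cross y-line → (4,3), t=1.6000
    cross x-line → (3,3), t=1.8244
    cross x-line → (2,3), t=2.9791
    cross y-line → (2,2), t=3.6000
    cross x-line → (1,2), t=4.1338
    cross x-line → (0,2), t=5.2885 (wall)
  → r_4 = 5.2885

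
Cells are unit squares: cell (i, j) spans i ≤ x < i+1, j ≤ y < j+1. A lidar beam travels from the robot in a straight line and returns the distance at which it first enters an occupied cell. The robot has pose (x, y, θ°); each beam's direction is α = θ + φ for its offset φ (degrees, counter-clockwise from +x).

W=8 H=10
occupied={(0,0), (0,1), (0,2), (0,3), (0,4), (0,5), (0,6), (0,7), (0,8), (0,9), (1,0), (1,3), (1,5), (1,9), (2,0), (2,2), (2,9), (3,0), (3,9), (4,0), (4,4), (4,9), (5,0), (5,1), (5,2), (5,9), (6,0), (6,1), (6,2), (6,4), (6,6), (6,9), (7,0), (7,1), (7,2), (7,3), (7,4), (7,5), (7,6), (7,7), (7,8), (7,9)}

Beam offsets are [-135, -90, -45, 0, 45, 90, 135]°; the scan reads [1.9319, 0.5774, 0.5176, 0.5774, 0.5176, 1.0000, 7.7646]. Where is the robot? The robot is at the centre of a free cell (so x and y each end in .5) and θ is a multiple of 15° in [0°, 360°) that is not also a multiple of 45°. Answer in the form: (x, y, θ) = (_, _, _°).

(x, y, θ) = (4.5, 1.5, 330°)

Candidates: 38 free-cell centres × 16 headings = 608 poses. Raycast each; keep the one whose scan matches to 4 dp.
  (3.5, 8.5, 120°): beam 1 = 3.6235 ≠ 1.9319 ✗
  (2.5, 7.5, 105°): beam 1 = 5.0000 ≠ 1.9319 ✗
  (6.5, 8.5, 165°): beam 1 = 0.5774 ≠ 1.9319 ✗
  (4.5, 3.5, 240°): beam 1 = 0.5176 ≠ 1.9319 ✗
  …
  (4.5, 1.5, 330°): r_1=1.9319, r_2=0.5774, r_3=0.5176, r_4=0.5774, r_5=0.5176, r_6=1.0000, r_7=7.7646 — all match ✓
Only this pose fits every beam.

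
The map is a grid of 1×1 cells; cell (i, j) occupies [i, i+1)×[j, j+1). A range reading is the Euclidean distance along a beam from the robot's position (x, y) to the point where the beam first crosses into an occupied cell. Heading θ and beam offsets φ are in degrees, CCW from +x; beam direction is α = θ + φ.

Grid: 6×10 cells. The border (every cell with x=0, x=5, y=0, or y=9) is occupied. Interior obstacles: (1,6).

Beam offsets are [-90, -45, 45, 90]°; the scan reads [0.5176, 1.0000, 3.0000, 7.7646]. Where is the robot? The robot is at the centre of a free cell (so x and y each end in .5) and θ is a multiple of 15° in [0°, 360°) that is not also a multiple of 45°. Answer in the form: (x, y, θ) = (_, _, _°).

Enumerate (i+0.5, j+0.5, θ) over the 31 free cells and 16 admissible headings. For each, cast all 4 beams and compare to the given ranges.
  (4.5, 5.5, 345°): beam 1 = 4.6587 ≠ 0.5176 ✗
  (4.5, 3.5, 75°): beam 2 = 0.5774 ≠ 1.0000 ✗
  (4.5, 3.5, 285°): beam 1 = 3.6235 ≠ 0.5176 ✗
  (3.5, 8.5, 285°): beam 1 = 2.5882 ≠ 0.5176 ✗
  …
  (3.5, 1.5, 15°): r_1=0.5176, r_2=1.0000, r_3=3.0000, r_4=7.7646 — all match ✓
No second candidate reproduces the full scan.

(x, y, θ) = (3.5, 1.5, 15°)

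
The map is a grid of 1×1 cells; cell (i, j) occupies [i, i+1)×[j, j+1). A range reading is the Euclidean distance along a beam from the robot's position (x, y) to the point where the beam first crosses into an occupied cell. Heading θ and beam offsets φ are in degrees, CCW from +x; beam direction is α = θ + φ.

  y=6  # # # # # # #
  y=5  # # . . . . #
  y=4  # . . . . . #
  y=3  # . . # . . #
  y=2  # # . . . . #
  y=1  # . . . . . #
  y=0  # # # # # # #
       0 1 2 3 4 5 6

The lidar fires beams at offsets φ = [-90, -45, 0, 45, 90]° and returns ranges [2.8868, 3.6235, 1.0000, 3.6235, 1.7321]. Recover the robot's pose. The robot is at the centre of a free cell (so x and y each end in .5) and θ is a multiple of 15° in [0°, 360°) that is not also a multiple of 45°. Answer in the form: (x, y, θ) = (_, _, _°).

(x, y, θ) = (4.5, 4.5, 240°)

Candidates: 22 free-cell centres × 16 headings = 352 poses. Raycast each; keep the one whose scan matches to 4 dp.
  (5.5, 3.5, 105°): beam 1 = 0.5176 ≠ 2.8868 ✗
  (2.5, 5.5, 210°): beam 1 = 0.5774 ≠ 2.8868 ✗
  (3.5, 4.5, 60°): beam 2 = 2.5882 ≠ 3.6235 ✗
  (5.5, 2.5, 195°): beam 1 = 3.6235 ≠ 2.8868 ✗
  …
  (4.5, 4.5, 240°): r_1=2.8868, r_2=3.6235, r_3=1.0000, r_4=3.6235, r_5=1.7321 — all match ✓
No second candidate reproduces the full scan.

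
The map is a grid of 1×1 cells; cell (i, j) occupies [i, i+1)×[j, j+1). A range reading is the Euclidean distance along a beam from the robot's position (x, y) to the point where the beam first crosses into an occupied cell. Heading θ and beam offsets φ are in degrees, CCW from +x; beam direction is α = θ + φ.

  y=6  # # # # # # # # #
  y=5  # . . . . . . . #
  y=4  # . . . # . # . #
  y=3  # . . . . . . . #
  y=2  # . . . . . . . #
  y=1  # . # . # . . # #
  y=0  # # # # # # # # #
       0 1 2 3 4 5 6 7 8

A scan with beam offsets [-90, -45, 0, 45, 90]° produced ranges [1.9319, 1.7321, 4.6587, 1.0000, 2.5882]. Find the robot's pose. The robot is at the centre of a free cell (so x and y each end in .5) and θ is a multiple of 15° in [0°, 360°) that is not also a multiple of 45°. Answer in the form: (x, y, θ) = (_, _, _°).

(x, y, θ) = (3.5, 3.5, 345°)

Enumerate (i+0.5, j+0.5, θ) over the 30 free cells and 16 admissible headings. For each, cast all 5 beams and compare to the given ranges.
  (6.5, 1.5, 15°): beam 1 = 0.5176 ≠ 1.9319 ✗
  (2.5, 4.5, 195°): beam 1 = 1.5529 ≠ 1.9319 ✗
  (6.5, 3.5, 105°): beam 1 = 1.5529 ≠ 1.9319 ✗
  …
  (3.5, 3.5, 345°): r_1=1.9319, r_2=1.7321, r_3=4.6587, r_4=1.0000, r_5=2.5882 — all match ✓
No second candidate reproduces the full scan.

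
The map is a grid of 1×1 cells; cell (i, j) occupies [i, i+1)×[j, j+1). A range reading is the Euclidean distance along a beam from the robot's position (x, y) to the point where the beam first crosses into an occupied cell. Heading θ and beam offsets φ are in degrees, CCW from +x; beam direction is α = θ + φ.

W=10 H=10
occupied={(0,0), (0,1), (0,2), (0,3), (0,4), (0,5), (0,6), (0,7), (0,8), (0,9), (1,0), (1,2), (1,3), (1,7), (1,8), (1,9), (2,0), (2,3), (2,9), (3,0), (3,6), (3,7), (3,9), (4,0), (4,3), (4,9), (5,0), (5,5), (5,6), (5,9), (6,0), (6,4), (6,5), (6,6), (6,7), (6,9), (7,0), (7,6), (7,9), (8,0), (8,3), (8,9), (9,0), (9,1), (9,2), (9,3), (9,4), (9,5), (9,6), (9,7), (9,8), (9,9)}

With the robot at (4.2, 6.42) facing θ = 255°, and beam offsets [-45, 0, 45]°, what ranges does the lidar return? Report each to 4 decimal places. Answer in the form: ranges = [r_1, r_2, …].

beam 1: φ=-45°, α=210°
  direction (-0.8660, -0.5000); cell (4,6); t to first gridline: x 0.2309, y 0.8400 (then +1.1547 / +2.0000)
    (3,6) via x @ 0.2309  # hit
  → r_1 = 0.2309
beam 2: φ=0°, α=255°
  direction (-0.2588, -0.9659); cell (4,6); t to first gridline: x 0.7727, y 0.4348 (then +3.8637 / +1.0353)
    (4,5) via y @ 0.4348
    (3,5) via x @ 0.7727
    (3,4) via y @ 1.4701
    (3,3) via y @ 2.5054
    (3,2) via y @ 3.5406
    (3,1) via y @ 4.5759
    (2,1) via x @ 4.6364
    (2,0) via y @ 5.6112  # hit
  → r_2 = 5.6112
beam 3: φ=45°, α=300°
  direction (0.5000, -0.8660); cell (4,6); t to first gridline: x 1.6000, y 0.4850 (then +2.0000 / +1.1547)
    (4,5) via y @ 0.4850
    (5,5) via x @ 1.6000  # hit
  → r_3 = 1.6000

ranges = [0.2309, 5.6112, 1.6000]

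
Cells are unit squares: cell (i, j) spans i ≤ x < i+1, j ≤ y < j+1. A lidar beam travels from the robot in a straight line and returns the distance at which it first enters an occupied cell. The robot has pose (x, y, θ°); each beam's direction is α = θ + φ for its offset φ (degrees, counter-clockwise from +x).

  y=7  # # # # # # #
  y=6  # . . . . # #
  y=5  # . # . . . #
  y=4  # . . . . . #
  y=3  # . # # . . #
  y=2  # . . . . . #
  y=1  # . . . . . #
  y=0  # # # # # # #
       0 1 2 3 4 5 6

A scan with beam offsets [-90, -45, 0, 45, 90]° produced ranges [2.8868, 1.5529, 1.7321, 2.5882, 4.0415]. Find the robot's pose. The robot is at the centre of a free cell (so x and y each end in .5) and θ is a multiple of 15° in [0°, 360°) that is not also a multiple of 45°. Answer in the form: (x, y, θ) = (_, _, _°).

(x, y, θ) = (4.5, 3.5, 30°)

The pose lattice has 26·16 = 416 candidates. Test each by forward raycasting.
  (5.5, 1.5, 195°): beam 1 = 5.6940 ≠ 2.8868 ✗
  (5.5, 1.5, 105°): beam 1 = 0.5176 ≠ 2.8868 ✗
  (4.5, 5.5, 195°): beam 1 = 1.5529 ≠ 2.8868 ✗
  (3.5, 4.5, 15°): beam 1 = 0.5176 ≠ 2.8868 ✗
  …
  (4.5, 3.5, 30°): r_1=2.8868, r_2=1.5529, r_3=1.7321, r_4=2.5882, r_5=4.0415 — all match ✓
Unique over the lattice → pose = (4.5, 3.5, 30°).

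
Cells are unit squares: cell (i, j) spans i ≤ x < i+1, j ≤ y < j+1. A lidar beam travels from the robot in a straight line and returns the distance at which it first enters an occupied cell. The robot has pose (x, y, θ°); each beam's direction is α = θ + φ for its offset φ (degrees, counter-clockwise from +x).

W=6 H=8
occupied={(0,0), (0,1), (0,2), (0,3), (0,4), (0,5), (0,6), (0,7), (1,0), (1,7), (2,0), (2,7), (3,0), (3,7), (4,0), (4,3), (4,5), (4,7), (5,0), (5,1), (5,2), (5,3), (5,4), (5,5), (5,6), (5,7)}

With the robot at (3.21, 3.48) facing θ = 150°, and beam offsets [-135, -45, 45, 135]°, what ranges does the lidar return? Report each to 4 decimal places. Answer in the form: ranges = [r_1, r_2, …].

ranges = [0.8179, 3.6442, 2.2880, 2.5675]

beam 1: φ=-135°, α=15°
  dir = (cos 15°, sin 15°) = (0.9659, 0.2588); from cell (3,3)
  next x-line at t=0.8179, next y-line at t=2.0091; Δt_x=1.0353, Δt_y=3.8637
    x: enter (4,3) at t=0.8179 ← occupied
  → r_1 = 0.8179
beam 2: φ=-45°, α=105°
  dir = (cos 105°, sin 105°) = (-0.2588, 0.9659); from cell (3,3)
  next x-line at t=0.8114, next y-line at t=0.5383; Δt_x=3.8637, Δt_y=1.0353
    y: enter (3,4) at t=0.5383
    x: enter (2,4) at t=0.8114
    y: enter (2,5) at t=1.5736
    y: enter (2,6) at t=2.6089
    y: enter (2,7) at t=3.6442 ← occupied
  → r_2 = 3.6442
beam 3: φ=45°, α=195°
  dir = (cos 195°, sin 195°) = (-0.9659, -0.2588); from cell (3,3)
  next x-line at t=0.2174, next y-line at t=1.8546; Δt_x=1.0353, Δt_y=3.8637
    x: enter (2,3) at t=0.2174
    x: enter (1,3) at t=1.2527
    y: enter (1,2) at t=1.8546
    x: enter (0,2) at t=2.2880 ← occupied
  → r_3 = 2.2880
beam 4: φ=135°, α=285°
  dir = (cos 285°, sin 285°) = (0.2588, -0.9659); from cell (3,3)
  next x-line at t=3.0523, next y-line at t=0.4969; Δt_x=3.8637, Δt_y=1.0353
    y: enter (3,2) at t=0.4969
    y: enter (3,1) at t=1.5322
    y: enter (3,0) at t=2.5675 ← occupied
  → r_4 = 2.5675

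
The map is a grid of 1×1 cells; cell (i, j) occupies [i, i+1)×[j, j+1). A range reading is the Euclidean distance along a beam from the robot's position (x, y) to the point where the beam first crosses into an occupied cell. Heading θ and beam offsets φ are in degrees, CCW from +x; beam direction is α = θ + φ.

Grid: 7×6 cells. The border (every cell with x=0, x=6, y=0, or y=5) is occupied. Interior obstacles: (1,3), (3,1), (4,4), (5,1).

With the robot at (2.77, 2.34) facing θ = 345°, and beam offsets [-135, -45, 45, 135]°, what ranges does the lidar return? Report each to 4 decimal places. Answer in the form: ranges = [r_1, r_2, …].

beam 1: φ=-135°, α=210°
  d=(-0.8660,-0.5000)  start (2,2)  tX=0.8891 tY=0.6800  stride 1/|dx|=1.1547 1/|dy|=2.0000
    cross y-line → (2,1), t=0.6800
    cross x-line → (1,1), t=0.8891
    cross x-line → (0,1), t=2.0438 (wall)
  → r_1 = 2.0438
beam 2: φ=-45°, α=300°
  d=(0.5000,-0.8660)  start (2,2)  tX=0.4600 tY=0.3926  stride 1/|dx|=2.0000 1/|dy|=1.1547
    cross y-line → (2,1), t=0.3926
    cross x-line → (3,1), t=0.4600 (wall)
  → r_2 = 0.4600
beam 3: φ=45°, α=30°
  d=(0.8660,0.5000)  start (2,2)  tX=0.2656 tY=1.3200  stride 1/|dx|=1.1547 1/|dy|=2.0000
    cross x-line → (3,2), t=0.2656
    cross y-line → (3,3), t=1.3200
    cross x-line → (4,3), t=1.4203
    cross x-line → (5,3), t=2.5750
    cross y-line → (5,4), t=3.3200
    cross x-line → (6,4), t=3.7297 (wall)
  → r_3 = 3.7297
beam 4: φ=135°, α=120°
  d=(-0.5000,0.8660)  start (2,2)  tX=1.5400 tY=0.7621  stride 1/|dx|=2.0000 1/|dy|=1.1547
    cross y-line → (2,3), t=0.7621
    cross x-line → (1,3), t=1.5400 (wall)
  → r_4 = 1.5400

ranges = [2.0438, 0.4600, 3.7297, 1.5400]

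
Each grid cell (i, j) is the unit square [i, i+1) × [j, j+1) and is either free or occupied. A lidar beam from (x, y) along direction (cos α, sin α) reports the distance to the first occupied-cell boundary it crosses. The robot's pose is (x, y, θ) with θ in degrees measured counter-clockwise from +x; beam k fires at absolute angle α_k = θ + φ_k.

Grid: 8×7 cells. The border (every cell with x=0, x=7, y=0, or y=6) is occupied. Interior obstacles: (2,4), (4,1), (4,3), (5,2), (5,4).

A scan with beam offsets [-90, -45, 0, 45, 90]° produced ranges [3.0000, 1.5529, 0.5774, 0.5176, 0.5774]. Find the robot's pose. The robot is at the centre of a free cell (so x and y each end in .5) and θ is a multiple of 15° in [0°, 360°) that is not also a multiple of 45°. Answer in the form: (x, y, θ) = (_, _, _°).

(x, y, θ) = (4.5, 4.5, 240°)

Enumerate (i+0.5, j+0.5, θ) over the 25 free cells and 16 admissible headings. For each, cast all 5 beams and compare to the given ranges.
  (5.5, 5.5, 240°): beam 1 = 1.0000 ≠ 3.0000 ✗
  (6.5, 3.5, 285°): beam 1 = 1.5529 ≠ 3.0000 ✗
  (3.5, 5.5, 60°): beam 1 = 1.7321 ≠ 3.0000 ✗
  (2.5, 3.5, 210°): beam 1 = 0.5774 ≠ 3.0000 ✗
  …
  (4.5, 4.5, 240°): r_1=3.0000, r_2=1.5529, r_3=0.5774, r_4=0.5176, r_5=0.5774 — all match ✓
Only this pose fits every beam.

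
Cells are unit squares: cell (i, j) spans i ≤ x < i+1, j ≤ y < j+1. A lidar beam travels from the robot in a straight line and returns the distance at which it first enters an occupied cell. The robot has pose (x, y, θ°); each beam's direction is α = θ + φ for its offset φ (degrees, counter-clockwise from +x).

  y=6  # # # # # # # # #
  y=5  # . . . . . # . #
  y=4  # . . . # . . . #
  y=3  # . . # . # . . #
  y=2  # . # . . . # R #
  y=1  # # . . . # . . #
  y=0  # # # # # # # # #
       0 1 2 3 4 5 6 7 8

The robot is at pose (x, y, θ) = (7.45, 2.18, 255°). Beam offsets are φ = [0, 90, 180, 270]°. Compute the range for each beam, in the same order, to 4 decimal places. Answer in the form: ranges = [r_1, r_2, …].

ranges = [1.2216, 0.5694, 2.1250, 0.4659]

beam 1: φ=0°, α=255°
  d=(-0.2588,-0.9659)  start (7,2)  tX=1.7387 tY=0.1863  stride 1/|dx|=3.8637 1/|dy|=1.0353
    cross y-line → (7,1), t=0.1863
    cross y-line → (7,0), t=1.2216 (wall)
  → r_1 = 1.2216
beam 2: φ=90°, α=345°
  d=(0.9659,-0.2588)  start (7,2)  tX=0.5694 tY=0.6955  stride 1/|dx|=1.0353 1/|dy|=3.8637
    cross x-line → (8,2), t=0.5694 (wall)
  → r_2 = 0.5694
beam 3: φ=180°, α=75°
  d=(0.2588,0.9659)  start (7,2)  tX=2.1250 tY=0.8489  stride 1/|dx|=3.8637 1/|dy|=1.0353
    cross y-line → (7,3), t=0.8489
    cross y-line → (7,4), t=1.8842
    cross x-line → (8,4), t=2.1250 (wall)
  → r_3 = 2.1250
beam 4: φ=270°, α=165°
  d=(-0.9659,0.2588)  start (7,2)  tX=0.4659 tY=3.1682  stride 1/|dx|=1.0353 1/|dy|=3.8637
    cross x-line → (6,2), t=0.4659 (wall)
  → r_4 = 0.4659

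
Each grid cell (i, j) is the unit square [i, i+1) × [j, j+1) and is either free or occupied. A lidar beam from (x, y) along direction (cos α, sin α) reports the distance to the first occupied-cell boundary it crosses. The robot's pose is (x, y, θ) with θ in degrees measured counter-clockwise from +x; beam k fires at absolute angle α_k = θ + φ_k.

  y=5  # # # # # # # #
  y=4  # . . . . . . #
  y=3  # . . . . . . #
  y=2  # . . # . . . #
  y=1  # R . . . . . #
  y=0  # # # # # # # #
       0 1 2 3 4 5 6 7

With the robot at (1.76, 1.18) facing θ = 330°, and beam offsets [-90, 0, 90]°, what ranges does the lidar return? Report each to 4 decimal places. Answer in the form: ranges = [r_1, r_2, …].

beam 1: φ=-90°, α=240°
  cosα=-0.5000 sinα=-0.8660 | (1,1) | tMaxX 1.5200 tMaxY 0.2078 | tΔX 2.0000 tΔY 1.1547
    t=0.2078 [y] (1,0) — stop
  → r_1 = 0.2078
beam 2: φ=0°, α=330°
  cosα=0.8660 sinα=-0.5000 | (1,1) | tMaxX 0.2771 tMaxY 0.3600 | tΔX 1.1547 tΔY 2.0000
    t=0.2771 [x] (2,1)
    t=0.3600 [y] (2,0) — stop
  → r_2 = 0.3600
beam 3: φ=90°, α=60°
  cosα=0.5000 sinα=0.8660 | (1,1) | tMaxX 0.4800 tMaxY 0.9469 | tΔX 2.0000 tΔY 1.1547
    t=0.4800 [x] (2,1)
    t=0.9469 [y] (2,2)
    t=2.1016 [y] (2,3)
    t=2.4800 [x] (3,3)
    t=3.2563 [y] (3,4)
    t=4.4110 [y] (3,5) — stop
  → r_3 = 4.4110

ranges = [0.2078, 0.3600, 4.4110]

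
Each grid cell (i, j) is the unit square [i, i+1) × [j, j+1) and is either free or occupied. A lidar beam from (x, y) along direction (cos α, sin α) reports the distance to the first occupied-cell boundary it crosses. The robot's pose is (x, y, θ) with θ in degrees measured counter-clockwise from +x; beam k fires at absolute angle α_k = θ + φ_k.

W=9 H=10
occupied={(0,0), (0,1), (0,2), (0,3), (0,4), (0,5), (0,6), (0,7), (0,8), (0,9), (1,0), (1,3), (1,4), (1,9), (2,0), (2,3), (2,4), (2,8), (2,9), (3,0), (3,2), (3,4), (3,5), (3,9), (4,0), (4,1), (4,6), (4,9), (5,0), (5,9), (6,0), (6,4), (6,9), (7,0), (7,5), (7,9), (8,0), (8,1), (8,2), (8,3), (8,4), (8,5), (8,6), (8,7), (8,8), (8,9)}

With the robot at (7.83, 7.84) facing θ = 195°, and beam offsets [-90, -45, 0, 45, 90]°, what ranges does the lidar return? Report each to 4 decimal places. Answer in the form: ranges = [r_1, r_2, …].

beam 1: φ=-90°, α=105°
  dir = (cos 105°, sin 105°) = (-0.2588, 0.9659); from cell (7,7)
  next x-line at t=3.2069, next y-line at t=0.1656; Δt_x=3.8637, Δt_y=1.0353
    y: enter (7,8) at t=0.1656
    y: enter (7,9) at t=1.2009 ← occupied
  → r_1 = 1.2009
beam 2: φ=-45°, α=150°
  dir = (cos 150°, sin 150°) = (-0.8660, 0.5000); from cell (7,7)
  next x-line at t=0.9584, next y-line at t=0.3200; Δt_x=1.1547, Δt_y=2.0000
    y: enter (7,8) at t=0.3200
    x: enter (6,8) at t=0.9584
    x: enter (5,8) at t=2.1131
    y: enter (5,9) at t=2.3200 ← occupied
  → r_2 = 2.3200
beam 3: φ=0°, α=195°
  dir = (cos 195°, sin 195°) = (-0.9659, -0.2588); from cell (7,7)
  next x-line at t=0.8593, next y-line at t=3.2455; Δt_x=1.0353, Δt_y=3.8637
    x: enter (6,7) at t=0.8593
    x: enter (5,7) at t=1.8946
    x: enter (4,7) at t=2.9298
    y: enter (4,6) at t=3.2455 ← occupied
  → r_3 = 3.2455
beam 4: φ=45°, α=240°
  dir = (cos 240°, sin 240°) = (-0.5000, -0.8660); from cell (7,7)
  next x-line at t=1.6600, next y-line at t=0.9699; Δt_x=2.0000, Δt_y=1.1547
    y: enter (7,6) at t=0.9699
    x: enter (6,6) at t=1.6600
    y: enter (6,5) at t=2.1246
    y: enter (6,4) at t=3.2793 ← occupied
  → r_4 = 3.2793
beam 5: φ=90°, α=285°
  dir = (cos 285°, sin 285°) = (0.2588, -0.9659); from cell (7,7)
  next x-line at t=0.6568, next y-line at t=0.8696; Δt_x=3.8637, Δt_y=1.0353
    x: enter (8,7) at t=0.6568 ← occupied
  → r_5 = 0.6568

ranges = [1.2009, 2.3200, 3.2455, 3.2793, 0.6568]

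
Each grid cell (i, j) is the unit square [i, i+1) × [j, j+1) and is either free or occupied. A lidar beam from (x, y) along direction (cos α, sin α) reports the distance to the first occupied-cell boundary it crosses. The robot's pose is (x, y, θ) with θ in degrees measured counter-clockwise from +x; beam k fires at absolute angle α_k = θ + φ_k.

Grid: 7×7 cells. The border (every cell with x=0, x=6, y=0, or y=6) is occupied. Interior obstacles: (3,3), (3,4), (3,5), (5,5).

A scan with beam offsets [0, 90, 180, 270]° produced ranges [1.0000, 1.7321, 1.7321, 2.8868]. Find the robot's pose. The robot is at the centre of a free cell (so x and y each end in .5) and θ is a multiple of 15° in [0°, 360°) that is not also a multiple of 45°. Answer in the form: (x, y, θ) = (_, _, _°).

Enumerate (i+0.5, j+0.5, θ) over the 21 free cells and 16 admissible headings. For each, cast all 4 beams and compare to the given ranges.
  (2.5, 4.5, 345°): beam 1 = 0.5176 ≠ 1.0000 ✗
  (1.5, 5.5, 330°): beam 1 = 1.7321 ≠ 1.0000 ✗
  (5.5, 1.5, 60°): beam 2 = 5.1962 ≠ 1.7321 ✗
  (1.5, 5.5, 240°): beam 3 = 0.5774 ≠ 1.7321 ✗
  (1.5, 3.5, 60°): beam 1 = 2.8868 ≠ 1.0000 ✗
  …
  (4.5, 2.5, 150°): r_1=1.0000, r_2=1.7321, r_3=1.7321, r_4=2.8868 — all match ✓
Unique over the lattice → pose = (4.5, 2.5, 150°).

(x, y, θ) = (4.5, 2.5, 150°)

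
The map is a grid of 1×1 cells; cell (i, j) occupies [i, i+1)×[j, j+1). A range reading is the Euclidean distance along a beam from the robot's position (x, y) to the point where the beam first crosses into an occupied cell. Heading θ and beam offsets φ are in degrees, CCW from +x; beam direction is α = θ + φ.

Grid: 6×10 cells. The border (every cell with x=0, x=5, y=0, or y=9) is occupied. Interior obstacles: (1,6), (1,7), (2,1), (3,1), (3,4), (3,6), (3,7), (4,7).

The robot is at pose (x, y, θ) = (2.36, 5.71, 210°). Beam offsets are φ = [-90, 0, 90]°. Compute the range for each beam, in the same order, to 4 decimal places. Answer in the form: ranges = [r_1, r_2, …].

beam 1: φ=-90°, α=120°
  d=(-0.5000,0.8660)  start (2,5)  tX=0.7200 tY=0.3349  stride 1/|dx|=2.0000 1/|dy|=1.1547
    cross y-line → (2,6), t=0.3349
    cross x-line → (1,6), t=0.7200 (wall)
  → r_1 = 0.7200
beam 2: φ=0°, α=210°
  d=(-0.8660,-0.5000)  start (2,5)  tX=0.4157 tY=1.4200  stride 1/|dx|=1.1547 1/|dy|=2.0000
    cross x-line → (1,5), t=0.4157
    cross y-line → (1,4), t=1.4200
    cross x-line → (0,4), t=1.5704 (wall)
  → r_2 = 1.5704
beam 3: φ=90°, α=300°
  d=(0.5000,-0.8660)  start (2,5)  tX=1.2800 tY=0.8198  stride 1/|dx|=2.0000 1/|dy|=1.1547
    cross y-line → (2,4), t=0.8198
    cross x-line → (3,4), t=1.2800 (wall)
  → r_3 = 1.2800

ranges = [0.7200, 1.5704, 1.2800]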